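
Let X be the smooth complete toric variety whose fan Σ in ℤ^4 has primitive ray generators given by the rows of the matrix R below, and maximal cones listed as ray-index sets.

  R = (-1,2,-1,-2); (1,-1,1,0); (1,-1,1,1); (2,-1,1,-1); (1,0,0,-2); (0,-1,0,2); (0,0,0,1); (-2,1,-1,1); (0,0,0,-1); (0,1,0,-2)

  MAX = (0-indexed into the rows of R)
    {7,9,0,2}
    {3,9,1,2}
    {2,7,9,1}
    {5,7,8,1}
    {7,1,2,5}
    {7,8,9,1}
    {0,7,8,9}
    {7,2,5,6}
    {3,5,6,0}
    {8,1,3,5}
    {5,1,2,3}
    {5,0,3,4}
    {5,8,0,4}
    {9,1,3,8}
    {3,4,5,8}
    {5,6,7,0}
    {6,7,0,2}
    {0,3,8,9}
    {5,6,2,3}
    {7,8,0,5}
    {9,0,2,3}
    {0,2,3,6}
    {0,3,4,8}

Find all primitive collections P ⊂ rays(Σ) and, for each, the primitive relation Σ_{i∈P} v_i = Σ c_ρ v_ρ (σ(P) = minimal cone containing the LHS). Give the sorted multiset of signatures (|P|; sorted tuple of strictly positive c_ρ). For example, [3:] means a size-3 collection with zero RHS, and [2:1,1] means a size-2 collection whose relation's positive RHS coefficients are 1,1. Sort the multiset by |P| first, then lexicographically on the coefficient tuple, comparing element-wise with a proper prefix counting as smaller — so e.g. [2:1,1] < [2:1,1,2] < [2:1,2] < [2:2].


Σ has 14 primitive collections:

  P={3,7}:  v_{3} + v_{7} = 0  →  sig = [2:]
  P={5,9}:  v_{5} + v_{9} = 0  →  sig = [2:]
  P={6,8}:  v_{6} + v_{8} = 0  →  sig = [2:]
  P={0,1}:  v_{0} + v_{1} = v_{9}  →  sig = [2:1]
  P={1,6}:  v_{1} + v_{6} = v_{2}  →  sig = [2:1]
  P={2,4}:  v_{2} + v_{4} = v_{3}  →  sig = [2:1]
  P={2,8}:  v_{2} + v_{8} = v_{1}  →  sig = [2:1]
  P={1,4}:  v_{1} + v_{4} = v_{3} + v_{8}  →  sig = [2:1,1]
  P={6,9}:  v_{6} + v_{9} = v_{0} + v_{2}  →  sig = [2:1,1]
  P={4,6}:  v_{4} + v_{6} = v_{0} + v_{3} + v_{5}  →  sig = [2:1,1,1]
  P={4,7}:  v_{4} + v_{7} = v_{0} + v_{5} + v_{8}  →  sig = [2:1,1,1]
  P={4,9}:  v_{4} + v_{9} = v_{0} + v_{3} + v_{8}  →  sig = [2:1,1,1]
  P={0,2,5}:  v_{0} + v_{2} + v_{5} = v_{6}  →  sig = [3:1]
  P={0,3,5,8}:  v_{0} + v_{3} + v_{5} + v_{8} = v_{4}  →  sig = [4:1]

Sorted signature multiset PRS(X):
    [2:]
    [2:]
    [2:]
    [2:1]
    [2:1]
    [2:1]
    [2:1]
    [2:1,1]
    [2:1,1]
    [2:1,1,1]
    [2:1,1,1]
    [2:1,1,1]
    [3:1]
    [4:1]


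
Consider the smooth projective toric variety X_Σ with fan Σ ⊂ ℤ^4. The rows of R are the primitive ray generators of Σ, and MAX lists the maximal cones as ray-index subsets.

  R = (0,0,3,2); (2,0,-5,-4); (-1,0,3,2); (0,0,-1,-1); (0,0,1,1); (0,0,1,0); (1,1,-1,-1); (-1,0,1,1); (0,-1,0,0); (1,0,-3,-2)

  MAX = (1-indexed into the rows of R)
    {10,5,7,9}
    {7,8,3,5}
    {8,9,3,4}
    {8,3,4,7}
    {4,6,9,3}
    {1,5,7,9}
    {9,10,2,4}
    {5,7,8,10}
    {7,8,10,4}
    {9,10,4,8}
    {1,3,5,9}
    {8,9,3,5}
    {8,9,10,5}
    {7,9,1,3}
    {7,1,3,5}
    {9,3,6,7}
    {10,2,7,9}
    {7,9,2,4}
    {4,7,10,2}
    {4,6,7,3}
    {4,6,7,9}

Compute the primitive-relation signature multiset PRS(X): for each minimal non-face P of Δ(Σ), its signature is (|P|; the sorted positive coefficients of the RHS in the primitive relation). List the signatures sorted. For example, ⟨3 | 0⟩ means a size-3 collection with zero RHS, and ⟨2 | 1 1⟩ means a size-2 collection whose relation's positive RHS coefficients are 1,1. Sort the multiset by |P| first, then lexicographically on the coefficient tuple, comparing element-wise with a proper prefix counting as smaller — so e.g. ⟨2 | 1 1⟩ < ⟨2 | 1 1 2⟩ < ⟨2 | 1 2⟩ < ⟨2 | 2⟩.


18 minimal non-faces of Δ(Σ) (on 10 rays):

  {3,10}:  v_{3} + v_{10} = 0  ⇒ sig = ⟨2 | 0⟩
  {4,5}:  v_{4} + v_{5} = 0  ⇒ sig = ⟨2 | 0⟩
  {1,8}:  v_{1} + v_{8} = v_{3} + v_{5}  ⇒ sig = ⟨2 | 1 1⟩
  {2,8}:  v_{2} + v_{8} = v_{4} + v_{10}  ⇒ sig = ⟨2 | 1 1⟩
  {6,8}:  v_{6} + v_{8} = v_{3} + v_{4}  ⇒ sig = ⟨2 | 1 1⟩
  {1,4}:  v_{1} + v_{4} = v_{3} + v_{7} + v_{9}  ⇒ sig = ⟨2 | 1 1 1⟩
  {1,10}:  v_{1} + v_{10} = v_{5} + v_{7} + v_{9}  ⇒ sig = ⟨2 | 1 1 1⟩
  {2,3}:  v_{2} + v_{3} = v_{4} + v_{7} + v_{9}  ⇒ sig = ⟨2 | 1 1 1⟩
  {2,5}:  v_{2} + v_{5} = v_{7} + v_{9} + v_{10}  ⇒ sig = ⟨2 | 1 1 1⟩
  {5,6}:  v_{5} + v_{6} = v_{3} + v_{7} + v_{9}  ⇒ sig = ⟨2 | 1 1 1⟩
  {6,10}:  v_{6} + v_{10} = v_{4} + v_{7} + v_{9}  ⇒ sig = ⟨2 | 1 1 1⟩
  {1,2}:  v_{1} + v_{2} = 2·v_{7} + 2·v_{9}  ⇒ sig = ⟨2 | 2 2⟩
  {1,6}:  v_{1} + v_{6} = 2·v_{3} + 2·v_{7} + 2·v_{9}  ⇒ sig = ⟨2 | 2 2 2⟩
  {2,6}:  v_{2} + v_{6} = 2·v_{4} + 2·v_{7} + 2·v_{9}  ⇒ sig = ⟨2 | 2 2 2⟩
  {7,8,9}:  v_{7} + v_{8} + v_{9} = 0  ⇒ sig = ⟨3 | 0⟩
  {3,4,7,9}:  v_{3} + v_{4} + v_{7} + v_{9} = v_{6}  ⇒ sig = ⟨4 | 1⟩
  {3,5,7,9}:  v_{3} + v_{5} + v_{7} + v_{9} = v_{1}  ⇒ sig = ⟨4 | 1⟩
  {4,7,9,10}:  v_{4} + v_{7} + v_{9} + v_{10} = v_{2}  ⇒ sig = ⟨4 | 1⟩

Signatures (|P|; sorted positive RHS coefficients), sorted:
    |P|=2: 14 collections, coeffs (), (), (1,1), (1,1), (1,1), (1,1,1), (1,1,1), (1,1,1), (1,1,1), (1,1,1), (1,1,1), (2,2), (2,2,2), (2,2,2)
    |P|=3: 1 collection, coeffs ()
    |P|=4: 3 collections, coeffs (1), (1), (1)


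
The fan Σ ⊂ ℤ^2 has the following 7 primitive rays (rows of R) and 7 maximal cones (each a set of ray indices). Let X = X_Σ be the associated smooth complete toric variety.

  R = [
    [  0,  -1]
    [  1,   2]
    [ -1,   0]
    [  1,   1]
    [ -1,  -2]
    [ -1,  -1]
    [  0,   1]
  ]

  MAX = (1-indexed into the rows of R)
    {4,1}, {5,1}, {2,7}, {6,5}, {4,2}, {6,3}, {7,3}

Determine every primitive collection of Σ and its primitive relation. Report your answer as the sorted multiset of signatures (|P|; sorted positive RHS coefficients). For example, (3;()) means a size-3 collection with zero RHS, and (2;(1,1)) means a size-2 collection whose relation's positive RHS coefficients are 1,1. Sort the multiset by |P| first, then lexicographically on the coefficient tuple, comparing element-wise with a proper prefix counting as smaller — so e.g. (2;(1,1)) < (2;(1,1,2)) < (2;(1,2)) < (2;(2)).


14 collections generate NE(X_Σ); each relation:

  • {1,7}:  v_{1} + v_{7} = 0  →  sig = (2;())
  • {2,5}:  v_{2} + v_{5} = 0  →  sig = (2;())
  • {4,6}:  v_{4} + v_{6} = 0  →  sig = (2;())
  • {1,2}:  v_{1} + v_{2} = v_{4}  →  sig = (2;(1))
  • {1,3}:  v_{1} + v_{3} = v_{6}  →  sig = (2;(1))
  • {1,6}:  v_{1} + v_{6} = v_{5}  →  sig = (2;(1))
  • {2,6}:  v_{2} + v_{6} = v_{7}  →  sig = (2;(1))
  • {3,4}:  v_{3} + v_{4} = v_{7}  →  sig = (2;(1))
  • {4,5}:  v_{4} + v_{5} = v_{1}  →  sig = (2;(1))
  • {4,7}:  v_{4} + v_{7} = v_{2}  →  sig = (2;(1))
  • {5,7}:  v_{5} + v_{7} = v_{6}  →  sig = (2;(1))
  • {6,7}:  v_{6} + v_{7} = v_{3}  →  sig = (2;(1))
  • {2,3}:  v_{2} + v_{3} = 2·v_{7}  →  sig = (2;(2))
  • {3,5}:  v_{3} + v_{5} = 2·v_{6}  →  sig = (2;(2))

Hence PRS(X_Σ) =
    (2;())
    (2;())
    (2;())
    (2;(1))
    (2;(1))
    (2;(1))
    (2;(1))
    (2;(1))
    (2;(1))
    (2;(1))
    (2;(1))
    (2;(1))
    (2;(2))
    (2;(2))


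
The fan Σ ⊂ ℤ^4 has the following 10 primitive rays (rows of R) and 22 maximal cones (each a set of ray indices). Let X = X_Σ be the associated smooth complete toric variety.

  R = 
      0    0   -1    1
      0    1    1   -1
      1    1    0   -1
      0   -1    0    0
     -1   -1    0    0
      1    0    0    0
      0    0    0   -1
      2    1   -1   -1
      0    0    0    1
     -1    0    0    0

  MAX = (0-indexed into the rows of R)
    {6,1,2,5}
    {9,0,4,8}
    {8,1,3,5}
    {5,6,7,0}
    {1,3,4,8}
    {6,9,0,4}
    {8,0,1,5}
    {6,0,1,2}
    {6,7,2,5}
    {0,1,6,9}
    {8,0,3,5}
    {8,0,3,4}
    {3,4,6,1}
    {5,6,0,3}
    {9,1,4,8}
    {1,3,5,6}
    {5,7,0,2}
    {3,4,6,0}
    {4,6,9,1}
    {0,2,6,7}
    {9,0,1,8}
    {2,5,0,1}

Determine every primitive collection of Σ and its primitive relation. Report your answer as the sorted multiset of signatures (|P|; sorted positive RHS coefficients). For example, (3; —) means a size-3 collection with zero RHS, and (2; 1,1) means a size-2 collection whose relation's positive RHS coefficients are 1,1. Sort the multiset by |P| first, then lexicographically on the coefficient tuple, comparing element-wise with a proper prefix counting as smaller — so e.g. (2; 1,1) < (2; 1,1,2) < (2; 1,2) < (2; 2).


Δ(Σ) — 10 vertices, 17 min non-faces:

  • {5,9}:  v_{5} + v_{9} = 0  →  sig = (2; —)
  • {6,8}:  v_{6} + v_{8} = 0  →  sig = (2; —)
  • {2,4}:  v_{2} + v_{4} = v_{6}  →  sig = (2; 1)
  • {3,9}:  v_{3} + v_{9} = v_{4}  →  sig = (2; 1)
  • {4,5}:  v_{4} + v_{5} = v_{3}  →  sig = (2; 1)
  • {2,3}:  v_{2} + v_{3} = v_{5} + v_{6}  →  sig = (2; 1,1)
  • {2,8}:  v_{2} + v_{8} = v_{0} + v_{1} + v_{5}  →  sig = (2; 1,1,1)
  • {2,9}:  v_{2} + v_{9} = v_{0} + v_{1} + v_{6}  →  sig = (2; 1,1,1)
  • {7,8}:  v_{7} + v_{8} = v_{0} + v_{2} + v_{5}  →  sig = (2; 1,1,1)
  • {7,9}:  v_{7} + v_{9} = v_{0} + v_{2} + v_{6}  →  sig = (2; 1,1,1)
  • {4,7}:  v_{4} + v_{7} = v_{0} + v_{5} + 2·v_{6}  →  sig = (2; 1,1,2)
  • {3,7}:  v_{3} + v_{7} = v_{0} + 2·v_{5} + 2·v_{6}  →  sig = (2; 1,2,2)
  • {1,7}:  v_{1} + v_{7} = 2·v_{2}  →  sig = (2; 2)
  • {0,1,3}:  v_{0} + v_{1} + v_{3} = 0  →  sig = (3; —)
  • {0,1,4}:  v_{0} + v_{1} + v_{4} = v_{9}  →  sig = (3; 1)
  • {0,1,5,6}:  v_{0} + v_{1} + v_{5} + v_{6} = v_{2}  →  sig = (4; 1)
  • {0,2,5,6}:  v_{0} + v_{2} + v_{5} + v_{6} = v_{7}  →  sig = (4; 1)

Sorted signature multiset PRS(X):
[(2; —), (2; —), (2; 1), (2; 1), (2; 1), (2; 1,1), (2; 1,1,1), (2; 1,1,1), (2; 1,1,1), (2; 1,1,1), (2; 1,1,2), (2; 1,2,2), (2; 2), (3; —), (3; 1), (4; 1), (4; 1)]


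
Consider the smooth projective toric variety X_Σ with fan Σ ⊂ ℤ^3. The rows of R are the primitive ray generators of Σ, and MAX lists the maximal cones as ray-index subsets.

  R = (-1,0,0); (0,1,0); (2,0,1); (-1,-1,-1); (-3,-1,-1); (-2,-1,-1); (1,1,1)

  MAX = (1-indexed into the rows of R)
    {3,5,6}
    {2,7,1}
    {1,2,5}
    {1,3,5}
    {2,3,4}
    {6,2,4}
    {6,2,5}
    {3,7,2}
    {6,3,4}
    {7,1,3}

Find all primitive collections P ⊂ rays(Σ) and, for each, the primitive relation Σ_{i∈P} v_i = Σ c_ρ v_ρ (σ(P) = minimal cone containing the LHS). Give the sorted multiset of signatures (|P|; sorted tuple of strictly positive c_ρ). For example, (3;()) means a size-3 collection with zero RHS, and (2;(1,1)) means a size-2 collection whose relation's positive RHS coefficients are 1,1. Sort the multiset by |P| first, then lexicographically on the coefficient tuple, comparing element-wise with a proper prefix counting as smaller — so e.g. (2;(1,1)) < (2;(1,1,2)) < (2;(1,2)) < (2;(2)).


Σ has 9 primitive collections:

  {4,7}:  v_{4} + v_{7} = 0  →  sig = (2;())
  {1,4}:  v_{1} + v_{4} = v_{6}  →  sig = (2;(1))
  {1,6}:  v_{1} + v_{6} = v_{5}  →  sig = (2;(1))
  {6,7}:  v_{6} + v_{7} = v_{1}  →  sig = (2;(1))
  {4,5}:  v_{4} + v_{5} = 2·v_{6}  →  sig = (2;(2))
  {5,7}:  v_{5} + v_{7} = 2·v_{1}  →  sig = (2;(2))
  {2,3,6}:  v_{2} + v_{3} + v_{6} = 0  →  sig = (3;())
  {1,2,3}:  v_{1} + v_{2} + v_{3} = v_{7}  →  sig = (3;(1))
  {2,3,5}:  v_{2} + v_{3} + v_{5} = v_{1}  →  sig = (3;(1))

Hence PRS(X_Σ) =
[(2;()), (2;(1)), (2;(1)), (2;(1)), (2;(2)), (2;(2)), (3;()), (3;(1)), (3;(1))]


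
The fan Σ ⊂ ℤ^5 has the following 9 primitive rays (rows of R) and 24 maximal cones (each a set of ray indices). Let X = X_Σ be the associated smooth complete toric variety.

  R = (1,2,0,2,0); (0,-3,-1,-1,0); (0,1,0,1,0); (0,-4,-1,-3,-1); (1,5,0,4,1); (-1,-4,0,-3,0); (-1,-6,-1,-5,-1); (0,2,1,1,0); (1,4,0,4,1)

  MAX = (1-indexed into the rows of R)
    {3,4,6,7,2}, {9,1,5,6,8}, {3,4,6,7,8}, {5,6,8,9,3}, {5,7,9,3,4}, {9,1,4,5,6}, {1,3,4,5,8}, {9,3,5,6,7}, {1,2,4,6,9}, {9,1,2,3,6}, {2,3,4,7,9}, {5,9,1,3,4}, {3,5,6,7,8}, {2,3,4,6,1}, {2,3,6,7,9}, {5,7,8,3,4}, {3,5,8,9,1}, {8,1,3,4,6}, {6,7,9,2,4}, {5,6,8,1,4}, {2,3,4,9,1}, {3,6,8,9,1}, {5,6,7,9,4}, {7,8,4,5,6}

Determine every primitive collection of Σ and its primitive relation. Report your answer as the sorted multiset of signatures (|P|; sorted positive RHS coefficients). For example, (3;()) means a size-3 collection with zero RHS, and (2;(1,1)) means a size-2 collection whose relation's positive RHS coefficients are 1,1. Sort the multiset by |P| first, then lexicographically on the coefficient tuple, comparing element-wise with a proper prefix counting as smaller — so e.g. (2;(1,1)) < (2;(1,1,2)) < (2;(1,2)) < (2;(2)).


Δ(Σ) — 9 vertices, 8 min non-faces:

  P={1,7}:  v_{1} + v_{7} = v_{4}  so sig = (2;(1))
  P={2,8}:  v_{2} + v_{8} = v_{1} + v_{3} + v_{6}  so sig = (2;(1,1,1))
  P={2,5}:  v_{2} + v_{5} = v_{7} + 2·v_{9}  so sig = (2;(1,2))
  P={7,8,9}:  v_{7} + v_{8} + v_{9} = 0  so sig = (3;())
  P={4,8,9}:  v_{4} + v_{8} + v_{9} = v_{1}  so sig = (3;(1))
  P={1,3,5,6}:  v_{1} + v_{3} + v_{5} + v_{6} = v_{9}  so sig = (4;(1))
  P={3,4,6,9}:  v_{3} + v_{4} + v_{6} + v_{9} = v_{2}  so sig = (4;(1))
  P={3,4,5,6}:  v_{3} + v_{4} + v_{5} + v_{6} = v_{7} + v_{9}  so sig = (4;(1,1))

Hence PRS(X_Σ) =
    (2;(1))
    (2;(1,1,1))
    (2;(1,2))
    (3;())
    (3;(1))
    (4;(1))
    (4;(1))
    (4;(1,1))


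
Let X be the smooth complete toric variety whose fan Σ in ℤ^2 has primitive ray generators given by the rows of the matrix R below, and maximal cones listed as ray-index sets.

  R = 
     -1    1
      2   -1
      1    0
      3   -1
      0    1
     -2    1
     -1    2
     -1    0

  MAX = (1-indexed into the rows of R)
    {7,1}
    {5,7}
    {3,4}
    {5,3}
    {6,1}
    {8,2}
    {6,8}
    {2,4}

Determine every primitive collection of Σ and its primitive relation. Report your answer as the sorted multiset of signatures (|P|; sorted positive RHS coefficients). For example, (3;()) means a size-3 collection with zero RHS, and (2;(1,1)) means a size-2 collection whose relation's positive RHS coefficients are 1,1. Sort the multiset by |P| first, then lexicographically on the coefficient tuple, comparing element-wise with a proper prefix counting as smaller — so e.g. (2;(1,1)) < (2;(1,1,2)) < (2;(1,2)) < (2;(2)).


The 20 primitive collections of Σ (r=8, n=2):

  P={2,6}:  v_{2} + v_{6} = 0 — sig = (2;())
  P={3,8}:  v_{3} + v_{8} = 0 — sig = (2;())
  P={1,2}:  v_{1} + v_{2} = v_{3} — sig = (2;(1))
  P={1,3}:  v_{1} + v_{3} = v_{5} — sig = (2;(1))
  P={1,5}:  v_{1} + v_{5} = v_{7} — sig = (2;(1))
  P={1,8}:  v_{1} + v_{8} = v_{6} — sig = (2;(1))
  P={2,3}:  v_{2} + v_{3} = v_{4} — sig = (2;(1))
  P={3,6}:  v_{3} + v_{6} = v_{1} — sig = (2;(1))
  P={4,6}:  v_{4} + v_{6} = v_{3} — sig = (2;(1))
  P={4,8}:  v_{4} + v_{8} = v_{2} — sig = (2;(1))
  P={5,8}:  v_{5} + v_{8} = v_{1} — sig = (2;(1))
  P={2,7}:  v_{2} + v_{7} = v_{3} + v_{5} — sig = (2;(1,1))
  P={4,7}:  v_{4} + v_{7} = 2·v_{3} + v_{5} — sig = (2;(1,2))
  P={1,4}:  v_{1} + v_{4} = 2·v_{3} — sig = (2;(2))
  P={2,5}:  v_{2} + v_{5} = 2·v_{3} — sig = (2;(2))
  P={3,7}:  v_{3} + v_{7} = 2·v_{5} — sig = (2;(2))
  P={5,6}:  v_{5} + v_{6} = 2·v_{1} — sig = (2;(2))
  P={7,8}:  v_{7} + v_{8} = 2·v_{1} — sig = (2;(2))
  P={4,5}:  v_{4} + v_{5} = 3·v_{3} — sig = (2;(3))
  P={6,7}:  v_{6} + v_{7} = 3·v_{1} — sig = (2;(3))

Signatures (|P|; sorted positive RHS coefficients), sorted:
    |P|=2: 20 collections, coeffs (), (), (1), (1), (1), (1), (1), (1), (1), (1), (1), (1,1), (1,2), (2), (2), (2), (2), (2), (3), (3)


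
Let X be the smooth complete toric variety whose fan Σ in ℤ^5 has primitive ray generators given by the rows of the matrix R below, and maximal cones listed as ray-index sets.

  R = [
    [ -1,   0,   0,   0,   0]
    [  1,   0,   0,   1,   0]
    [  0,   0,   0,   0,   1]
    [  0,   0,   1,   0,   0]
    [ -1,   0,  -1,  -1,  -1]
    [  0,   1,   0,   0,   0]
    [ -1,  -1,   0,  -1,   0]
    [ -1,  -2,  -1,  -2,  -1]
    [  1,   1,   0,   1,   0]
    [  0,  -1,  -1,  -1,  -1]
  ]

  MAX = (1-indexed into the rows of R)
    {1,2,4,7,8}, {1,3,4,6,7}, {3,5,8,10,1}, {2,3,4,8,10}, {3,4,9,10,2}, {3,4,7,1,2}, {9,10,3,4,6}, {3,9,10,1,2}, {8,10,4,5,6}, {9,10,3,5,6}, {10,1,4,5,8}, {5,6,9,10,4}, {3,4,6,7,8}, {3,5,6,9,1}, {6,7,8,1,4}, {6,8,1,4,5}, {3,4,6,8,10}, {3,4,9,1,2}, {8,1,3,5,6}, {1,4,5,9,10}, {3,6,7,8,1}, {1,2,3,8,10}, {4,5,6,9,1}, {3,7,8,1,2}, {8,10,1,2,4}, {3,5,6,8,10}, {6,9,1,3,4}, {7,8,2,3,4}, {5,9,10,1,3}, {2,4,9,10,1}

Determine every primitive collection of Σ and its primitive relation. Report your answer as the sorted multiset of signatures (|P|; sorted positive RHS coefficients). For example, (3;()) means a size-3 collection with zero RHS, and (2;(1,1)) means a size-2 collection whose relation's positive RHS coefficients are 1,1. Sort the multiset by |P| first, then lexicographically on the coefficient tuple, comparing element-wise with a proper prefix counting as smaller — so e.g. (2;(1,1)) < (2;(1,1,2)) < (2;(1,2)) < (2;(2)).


Primitive collections (10):

  • {7,9}:  v_{7} + v_{9} = 0  →  sig = (2;())
  • {2,6}:  v_{2} + v_{6} = v_{9}  →  sig = (2;(1))
  • {7,10}:  v_{7} + v_{10} = v_{8}  →  sig = (2;(1))
  • {8,9}:  v_{8} + v_{9} = v_{10}  →  sig = (2;(1))
  • {2,5}:  v_{2} + v_{5} = v_{1} + v_{9} + v_{10}  →  sig = (2;(1,1,1))
  • {5,7}:  v_{5} + v_{7} = v_{1} + v_{6} + v_{8}  →  sig = (2;(1,1,1))
  • {1,6,10}:  v_{1} + v_{6} + v_{10} = v_{5}  →  sig = (3;(1))
  • {3,4,5}:  v_{3} + v_{4} + v_{5} = v_{6} + v_{7}  →  sig = (3;(1,1))
  • {1,3,4,10}:  v_{1} + v_{3} + v_{4} + v_{10} = v_{7}  →  sig = (4;(1))
  • {1,3,4,8}:  v_{1} + v_{3} + v_{4} + v_{8} = 2·v_{7}  →  sig = (4;(2))

Signatures (|P|; sorted positive RHS coefficients), sorted:
    (2;())
    (2;(1))
    (2;(1))
    (2;(1))
    (2;(1,1,1))
    (2;(1,1,1))
    (3;(1))
    (3;(1,1))
    (4;(1))
    (4;(2))


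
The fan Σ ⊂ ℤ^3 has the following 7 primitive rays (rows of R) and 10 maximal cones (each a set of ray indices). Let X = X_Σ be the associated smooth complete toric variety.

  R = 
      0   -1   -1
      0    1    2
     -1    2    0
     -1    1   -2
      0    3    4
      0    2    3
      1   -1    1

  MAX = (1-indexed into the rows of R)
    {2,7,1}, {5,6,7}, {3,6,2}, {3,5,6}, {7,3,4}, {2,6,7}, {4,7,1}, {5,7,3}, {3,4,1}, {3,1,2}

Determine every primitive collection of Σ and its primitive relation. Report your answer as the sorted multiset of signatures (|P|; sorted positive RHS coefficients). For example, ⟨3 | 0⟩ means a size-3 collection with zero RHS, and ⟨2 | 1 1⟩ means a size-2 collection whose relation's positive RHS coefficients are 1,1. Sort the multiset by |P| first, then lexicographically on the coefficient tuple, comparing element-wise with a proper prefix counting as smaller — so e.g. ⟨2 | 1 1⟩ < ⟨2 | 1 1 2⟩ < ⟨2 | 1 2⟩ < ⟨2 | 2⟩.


Σ has 9 primitive collections:

  {1,5}:  v_{1} + v_{5} = v_{6}  ⇒ sig = ⟨2 | 1⟩
  {1,6}:  v_{1} + v_{6} = v_{2}  ⇒ sig = ⟨2 | 1⟩
  {2,4}:  v_{2} + v_{4} = v_{3}  ⇒ sig = ⟨2 | 1⟩
  {4,6}:  v_{4} + v_{6} = 2·v_{3} + v_{7}  ⇒ sig = ⟨2 | 1 2⟩
  {2,5}:  v_{2} + v_{5} = 2·v_{6}  ⇒ sig = ⟨2 | 2⟩
  {4,5}:  v_{4} + v_{5} = 3·v_{3} + 2·v_{7}  ⇒ sig = ⟨2 | 2 3⟩
  {1,3,7}:  v_{1} + v_{3} + v_{7} = 0  ⇒ sig = ⟨3 | 0⟩
  {2,3,7}:  v_{2} + v_{3} + v_{7} = v_{6}  ⇒ sig = ⟨3 | 1⟩
  {3,6,7}:  v_{3} + v_{6} + v_{7} = v_{5}  ⇒ sig = ⟨3 | 1⟩

Sorted signature multiset PRS(X):
{ ⟨2 | 1⟩ ×3,  ⟨2 | 1 2⟩,  ⟨2 | 2⟩,  ⟨2 | 2 3⟩,  ⟨3 | 0⟩,  ⟨3 | 1⟩ ×2 }


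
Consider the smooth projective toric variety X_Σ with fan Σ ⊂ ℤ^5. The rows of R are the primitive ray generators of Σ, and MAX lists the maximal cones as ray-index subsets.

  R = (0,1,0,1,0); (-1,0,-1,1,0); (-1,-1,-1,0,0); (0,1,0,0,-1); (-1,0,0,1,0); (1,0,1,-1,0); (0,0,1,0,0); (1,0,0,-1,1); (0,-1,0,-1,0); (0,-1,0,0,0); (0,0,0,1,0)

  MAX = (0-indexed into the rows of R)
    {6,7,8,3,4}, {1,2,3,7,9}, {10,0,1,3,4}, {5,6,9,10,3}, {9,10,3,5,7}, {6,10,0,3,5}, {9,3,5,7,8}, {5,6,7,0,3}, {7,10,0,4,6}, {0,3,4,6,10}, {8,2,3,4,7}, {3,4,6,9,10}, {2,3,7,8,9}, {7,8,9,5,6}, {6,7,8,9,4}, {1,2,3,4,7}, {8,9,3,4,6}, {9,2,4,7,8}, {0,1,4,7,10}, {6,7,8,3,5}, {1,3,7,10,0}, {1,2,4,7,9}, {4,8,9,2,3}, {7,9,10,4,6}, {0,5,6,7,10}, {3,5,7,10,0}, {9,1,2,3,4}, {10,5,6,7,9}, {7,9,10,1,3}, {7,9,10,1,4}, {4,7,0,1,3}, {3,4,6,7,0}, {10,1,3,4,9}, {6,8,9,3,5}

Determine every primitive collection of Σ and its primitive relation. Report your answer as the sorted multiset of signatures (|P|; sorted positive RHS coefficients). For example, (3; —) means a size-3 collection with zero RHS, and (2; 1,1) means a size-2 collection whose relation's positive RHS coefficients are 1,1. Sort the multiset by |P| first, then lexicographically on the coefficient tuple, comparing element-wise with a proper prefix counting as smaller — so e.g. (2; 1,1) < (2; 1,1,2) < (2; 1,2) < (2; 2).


Σ has 15 primitive collections:

  • {0,8}:  v_{0} + v_{8} = 0  ⇒ sig = (2; —)
  • {1,5}:  v_{1} + v_{5} = 0  ⇒ sig = (2; —)
  • {0,2}:  v_{0} + v_{2} = v_{1}  ⇒ sig = (2; 1)
  • {0,9}:  v_{0} + v_{9} = v_{10}  ⇒ sig = (2; 1)
  • {1,6}:  v_{1} + v_{6} = v_{4}  ⇒ sig = (2; 1)
  • {1,8}:  v_{1} + v_{8} = v_{2}  ⇒ sig = (2; 1)
  • {2,5}:  v_{2} + v_{5} = v_{8}  ⇒ sig = (2; 1)
  • {4,5}:  v_{4} + v_{5} = v_{6}  ⇒ sig = (2; 1)
  • {8,10}:  v_{8} + v_{10} = v_{9}  ⇒ sig = (2; 1)
  • {2,6}:  v_{2} + v_{6} = v_{4} + v_{8}  ⇒ sig = (2; 1,1)
  • {2,10}:  v_{2} + v_{10} = v_{1} + v_{9}  ⇒ sig = (2; 1,1)
  • {3,4,7,9}:  v_{3} + v_{4} + v_{7} + v_{9} = 0  ⇒ sig = (4; —)
  • {3,4,7,10}:  v_{3} + v_{4} + v_{7} + v_{10} = v_{0}  ⇒ sig = (4; 1)
  • {3,6,7,9}:  v_{3} + v_{6} + v_{7} + v_{9} = v_{5}  ⇒ sig = (4; 1)
  • {3,6,7,10}:  v_{3} + v_{6} + v_{7} + v_{10} = v_{0} + v_{5}  ⇒ sig = (4; 1,1)

so the primitive-relation signature multiset is
[(2; —), (2; —), (2; 1), (2; 1), (2; 1), (2; 1), (2; 1), (2; 1), (2; 1), (2; 1,1), (2; 1,1), (4; —), (4; 1), (4; 1), (4; 1,1)]


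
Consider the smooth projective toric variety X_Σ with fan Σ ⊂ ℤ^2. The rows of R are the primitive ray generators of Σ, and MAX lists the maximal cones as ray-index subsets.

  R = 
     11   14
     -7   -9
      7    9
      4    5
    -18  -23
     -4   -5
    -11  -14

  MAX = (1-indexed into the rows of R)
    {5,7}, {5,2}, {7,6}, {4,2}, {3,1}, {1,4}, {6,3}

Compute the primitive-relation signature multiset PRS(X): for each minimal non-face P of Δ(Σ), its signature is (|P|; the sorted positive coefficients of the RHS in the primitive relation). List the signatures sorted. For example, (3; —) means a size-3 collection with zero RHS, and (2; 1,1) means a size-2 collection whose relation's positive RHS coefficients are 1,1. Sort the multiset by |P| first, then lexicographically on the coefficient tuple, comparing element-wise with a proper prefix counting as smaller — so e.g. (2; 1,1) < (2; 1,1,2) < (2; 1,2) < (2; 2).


|primitive collections| = 14. Relations:

  • {1,7}:  v_{1} + v_{7} = 0  →  sig = (2; —)
  • {2,3}:  v_{2} + v_{3} = 0  →  sig = (2; —)
  • {4,6}:  v_{4} + v_{6} = 0  →  sig = (2; —)
  • {1,2}:  v_{1} + v_{2} = v_{4}  →  sig = (2; 1)
  • {1,5}:  v_{1} + v_{5} = v_{2}  →  sig = (2; 1)
  • {1,6}:  v_{1} + v_{6} = v_{3}  →  sig = (2; 1)
  • {2,6}:  v_{2} + v_{6} = v_{7}  →  sig = (2; 1)
  • {2,7}:  v_{2} + v_{7} = v_{5}  →  sig = (2; 1)
  • {3,4}:  v_{3} + v_{4} = v_{1}  →  sig = (2; 1)
  • {3,5}:  v_{3} + v_{5} = v_{7}  →  sig = (2; 1)
  • {3,7}:  v_{3} + v_{7} = v_{6}  →  sig = (2; 1)
  • {4,7}:  v_{4} + v_{7} = v_{2}  →  sig = (2; 1)
  • {4,5}:  v_{4} + v_{5} = 2·v_{2}  →  sig = (2; 2)
  • {5,6}:  v_{5} + v_{6} = 2·v_{7}  →  sig = (2; 2)

Signatures (|P|; sorted positive RHS coefficients), sorted:
[(2; —), (2; —), (2; —), (2; 1), (2; 1), (2; 1), (2; 1), (2; 1), (2; 1), (2; 1), (2; 1), (2; 1), (2; 2), (2; 2)]


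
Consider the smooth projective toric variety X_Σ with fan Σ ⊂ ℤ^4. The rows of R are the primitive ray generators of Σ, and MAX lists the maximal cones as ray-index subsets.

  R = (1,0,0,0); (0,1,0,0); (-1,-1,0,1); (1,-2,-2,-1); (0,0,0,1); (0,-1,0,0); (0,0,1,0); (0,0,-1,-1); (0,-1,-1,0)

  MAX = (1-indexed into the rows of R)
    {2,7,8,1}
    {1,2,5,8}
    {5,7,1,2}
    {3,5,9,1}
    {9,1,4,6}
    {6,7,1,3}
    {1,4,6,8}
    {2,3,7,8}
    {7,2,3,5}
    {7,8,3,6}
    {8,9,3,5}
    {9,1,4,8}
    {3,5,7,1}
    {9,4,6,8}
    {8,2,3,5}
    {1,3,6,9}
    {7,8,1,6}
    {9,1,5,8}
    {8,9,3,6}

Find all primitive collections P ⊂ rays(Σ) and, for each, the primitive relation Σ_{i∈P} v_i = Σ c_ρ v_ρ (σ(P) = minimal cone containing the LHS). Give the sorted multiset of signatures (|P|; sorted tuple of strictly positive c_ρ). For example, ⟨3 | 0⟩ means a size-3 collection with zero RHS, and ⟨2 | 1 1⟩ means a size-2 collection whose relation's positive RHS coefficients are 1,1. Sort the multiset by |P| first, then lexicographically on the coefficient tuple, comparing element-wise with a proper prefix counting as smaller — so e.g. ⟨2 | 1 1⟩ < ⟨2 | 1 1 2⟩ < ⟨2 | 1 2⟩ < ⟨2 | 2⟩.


12 minimal non-faces of Δ(Σ) (on 9 rays):

  {2,6}:  v_{2} + v_{6} = 0 — sig = ⟨2 | 0⟩
  {7,9}:  v_{7} + v_{9} = v_{6} — sig = ⟨2 | 1⟩
  {2,9}:  v_{2} + v_{9} = v_{5} + v_{8} — sig = ⟨2 | 1 1⟩
  {5,6}:  v_{5} + v_{6} = v_{1} + v_{3} — sig = ⟨2 | 1 1⟩
  {2,4}:  v_{2} + v_{4} = v_{1} + v_{8} + v_{9} — sig = ⟨2 | 1 1 1⟩
  {4,7}:  v_{4} + v_{7} = v_{1} + 2·v_{6} + v_{8} — sig = ⟨2 | 1 1 2⟩
  {3,4}:  v_{3} + v_{4} = v_{6} + 2·v_{9} — sig = ⟨2 | 1 2⟩
  {4,5}:  v_{4} + v_{5} = v_{1} + 2·v_{9} — sig = ⟨2 | 1 2⟩
  {5,7,8}:  v_{5} + v_{7} + v_{8} = 0 — sig = ⟨3 | 0⟩
  {1,2,3}:  v_{1} + v_{2} + v_{3} = v_{5} — sig = ⟨3 | 1⟩
  {1,3,8}:  v_{1} + v_{3} + v_{8} = v_{9} — sig = ⟨3 | 1⟩
  {1,6,8,9}:  v_{1} + v_{6} + v_{8} + v_{9} = v_{4} — sig = ⟨4 | 1⟩

Hence PRS(X_Σ) =
{ ⟨2 | 0⟩,  ⟨2 | 1⟩,  ⟨2 | 1 1⟩ ×2,  ⟨2 | 1 1 1⟩,  ⟨2 | 1 1 2⟩,  ⟨2 | 1 2⟩ ×2,  ⟨3 | 0⟩,  ⟨3 | 1⟩ ×2,  ⟨4 | 1⟩ }


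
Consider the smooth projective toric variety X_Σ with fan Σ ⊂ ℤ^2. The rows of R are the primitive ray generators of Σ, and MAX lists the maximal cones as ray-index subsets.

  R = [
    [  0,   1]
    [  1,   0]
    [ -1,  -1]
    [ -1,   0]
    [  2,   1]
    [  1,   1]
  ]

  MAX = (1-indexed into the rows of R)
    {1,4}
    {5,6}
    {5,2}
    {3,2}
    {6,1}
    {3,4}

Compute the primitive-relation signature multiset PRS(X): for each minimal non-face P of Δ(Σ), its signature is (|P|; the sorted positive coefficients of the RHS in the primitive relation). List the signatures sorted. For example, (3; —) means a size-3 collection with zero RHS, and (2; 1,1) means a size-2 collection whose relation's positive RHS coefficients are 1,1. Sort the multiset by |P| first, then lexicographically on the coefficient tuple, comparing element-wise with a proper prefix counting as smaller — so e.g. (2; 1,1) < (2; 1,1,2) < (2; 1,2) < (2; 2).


Δ(Σ) — 6 vertices, 9 min non-faces:

  P={2,4}:  v_{2} + v_{4} = 0  so sig = (2; —)
  P={3,6}:  v_{3} + v_{6} = 0  so sig = (2; —)
  P={1,2}:  v_{1} + v_{2} = v_{6}  so sig = (2; 1)
  P={1,3}:  v_{1} + v_{3} = v_{4}  so sig = (2; 1)
  P={2,6}:  v_{2} + v_{6} = v_{5}  so sig = (2; 1)
  P={3,5}:  v_{3} + v_{5} = v_{2}  so sig = (2; 1)
  P={4,5}:  v_{4} + v_{5} = v_{6}  so sig = (2; 1)
  P={4,6}:  v_{4} + v_{6} = v_{1}  so sig = (2; 1)
  P={1,5}:  v_{1} + v_{5} = 2·v_{6}  so sig = (2; 2)

Sorted signature multiset PRS(X):
    (2; —)
    (2; —)
    (2; 1)
    (2; 1)
    (2; 1)
    (2; 1)
    (2; 1)
    (2; 1)
    (2; 2)


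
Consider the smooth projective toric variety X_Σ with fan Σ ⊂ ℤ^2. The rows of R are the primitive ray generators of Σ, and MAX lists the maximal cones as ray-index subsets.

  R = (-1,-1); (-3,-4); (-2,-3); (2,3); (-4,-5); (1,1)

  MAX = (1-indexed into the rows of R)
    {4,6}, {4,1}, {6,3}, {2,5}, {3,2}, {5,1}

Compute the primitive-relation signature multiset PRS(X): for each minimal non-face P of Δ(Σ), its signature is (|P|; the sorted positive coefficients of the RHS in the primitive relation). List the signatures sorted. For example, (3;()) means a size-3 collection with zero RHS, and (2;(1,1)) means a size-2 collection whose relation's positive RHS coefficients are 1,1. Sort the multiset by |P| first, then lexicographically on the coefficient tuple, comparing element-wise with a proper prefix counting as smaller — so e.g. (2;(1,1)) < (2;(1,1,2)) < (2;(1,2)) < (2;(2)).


9 collections generate NE(X_Σ); each relation:

  P = {1,6}:  v_{1} + v_{6} = 0  ⇒ sig = (2;())
  P = {3,4}:  v_{3} + v_{4} = 0  ⇒ sig = (2;())
  P = {1,2}:  v_{1} + v_{2} = v_{5}  ⇒ sig = (2;(1))
  P = {1,3}:  v_{1} + v_{3} = v_{2}  ⇒ sig = (2;(1))
  P = {2,4}:  v_{2} + v_{4} = v_{1}  ⇒ sig = (2;(1))
  P = {2,6}:  v_{2} + v_{6} = v_{3}  ⇒ sig = (2;(1))
  P = {5,6}:  v_{5} + v_{6} = v_{2}  ⇒ sig = (2;(1))
  P = {3,5}:  v_{3} + v_{5} = 2·v_{2}  ⇒ sig = (2;(2))
  P = {4,5}:  v_{4} + v_{5} = 2·v_{1}  ⇒ sig = (2;(2))

Signatures (|P|; sorted positive RHS coefficients), sorted:
{ (2;()) ×2,  (2;(1)) ×5,  (2;(2)) ×2 }


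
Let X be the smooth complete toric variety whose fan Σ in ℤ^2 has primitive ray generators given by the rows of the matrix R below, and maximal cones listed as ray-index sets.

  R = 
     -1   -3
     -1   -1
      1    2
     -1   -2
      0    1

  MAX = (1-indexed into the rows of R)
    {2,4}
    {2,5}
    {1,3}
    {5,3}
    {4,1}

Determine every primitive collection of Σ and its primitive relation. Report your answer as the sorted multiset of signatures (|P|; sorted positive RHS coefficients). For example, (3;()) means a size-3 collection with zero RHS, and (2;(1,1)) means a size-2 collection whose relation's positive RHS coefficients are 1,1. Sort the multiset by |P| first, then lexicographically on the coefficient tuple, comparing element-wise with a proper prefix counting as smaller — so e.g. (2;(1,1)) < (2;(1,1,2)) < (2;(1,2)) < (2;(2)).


Primitive collections (5):

  {3,4}:  v_{3} + v_{4} = 0  ⇒ sig = (2;())
  {1,5}:  v_{1} + v_{5} = v_{4}  ⇒ sig = (2;(1))
  {2,3}:  v_{2} + v_{3} = v_{5}  ⇒ sig = (2;(1))
  {4,5}:  v_{4} + v_{5} = v_{2}  ⇒ sig = (2;(1))
  {1,2}:  v_{1} + v_{2} = 2·v_{4}  ⇒ sig = (2;(2))

Sorted signature multiset PRS(X):
    |P|=2: 5 collections, coeffs (), (1), (1), (1), (2)


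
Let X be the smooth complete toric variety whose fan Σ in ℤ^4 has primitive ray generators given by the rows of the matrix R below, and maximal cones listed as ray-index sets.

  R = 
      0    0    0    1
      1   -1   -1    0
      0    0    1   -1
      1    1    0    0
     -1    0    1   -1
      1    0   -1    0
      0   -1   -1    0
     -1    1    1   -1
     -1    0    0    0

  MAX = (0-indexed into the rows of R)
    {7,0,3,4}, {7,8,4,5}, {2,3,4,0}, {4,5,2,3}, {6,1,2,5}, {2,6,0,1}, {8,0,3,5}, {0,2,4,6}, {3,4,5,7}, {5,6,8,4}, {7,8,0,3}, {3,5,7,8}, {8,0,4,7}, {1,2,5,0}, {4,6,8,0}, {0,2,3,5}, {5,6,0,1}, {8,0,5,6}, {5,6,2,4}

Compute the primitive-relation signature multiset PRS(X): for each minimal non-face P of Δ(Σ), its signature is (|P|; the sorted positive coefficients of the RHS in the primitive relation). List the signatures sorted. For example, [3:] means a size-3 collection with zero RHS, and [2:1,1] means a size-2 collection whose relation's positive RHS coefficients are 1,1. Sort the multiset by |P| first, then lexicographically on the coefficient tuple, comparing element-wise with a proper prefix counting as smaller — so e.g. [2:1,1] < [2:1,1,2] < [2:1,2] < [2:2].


Minimal non-faces — 12 found among 9 rays, 19 max cones:

  P={1,8}:  v_{1} + v_{8} = v_{6}  ⇒ sig = [2:1]
  P={2,8}:  v_{2} + v_{8} = v_{4}  ⇒ sig = [2:1]
  P={3,6}:  v_{3} + v_{6} = v_{5}  ⇒ sig = [2:1]
  P={1,4}:  v_{1} + v_{4} = v_{2} + v_{6}  ⇒ sig = [2:1,1]
  P={1,7}:  v_{1} + v_{7} = v_{4} + v_{5}  ⇒ sig = [2:1,1]
  P={6,7}:  v_{6} + v_{7} = v_{4} + v_{5} + v_{8}  ⇒ sig = [2:1,1,1]
  P={1,3}:  v_{1} + v_{3} = v_{0} + v_{2} + 2·v_{5}  ⇒ sig = [2:1,1,2]
  P={2,7}:  v_{2} + v_{7} = v_{3} + 2·v_{4}  ⇒ sig = [2:1,2]
  P={0,4,5}:  v_{0} + v_{4} + v_{5} = 0  ⇒ sig = [3:]
  P={3,4,8}:  v_{3} + v_{4} + v_{8} = v_{7}  ⇒ sig = [3:1]
  P={0,5,7}:  v_{0} + v_{5} + v_{7} = v_{3} + v_{8}  ⇒ sig = [3:1,1]
  P={0,2,5,6}:  v_{0} + v_{2} + v_{5} + v_{6} = v_{1}  ⇒ sig = [4:1]

Sorted signature multiset PRS(X):
[[2:1], [2:1], [2:1], [2:1,1], [2:1,1], [2:1,1,1], [2:1,1,2], [2:1,2], [3:], [3:1], [3:1,1], [4:1]]


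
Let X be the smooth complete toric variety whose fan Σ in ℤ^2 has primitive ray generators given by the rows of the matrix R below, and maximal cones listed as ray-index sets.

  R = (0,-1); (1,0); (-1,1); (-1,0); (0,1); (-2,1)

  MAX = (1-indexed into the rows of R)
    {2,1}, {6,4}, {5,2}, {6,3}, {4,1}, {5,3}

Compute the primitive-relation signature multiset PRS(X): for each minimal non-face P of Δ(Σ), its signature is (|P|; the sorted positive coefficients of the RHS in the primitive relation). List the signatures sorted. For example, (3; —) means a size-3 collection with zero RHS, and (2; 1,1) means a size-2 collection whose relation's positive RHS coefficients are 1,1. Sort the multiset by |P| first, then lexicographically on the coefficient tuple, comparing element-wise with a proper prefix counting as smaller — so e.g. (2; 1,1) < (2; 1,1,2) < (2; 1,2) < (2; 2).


|primitive collections| = 9. Relations:

  P={1,5}:  v_{1} + v_{5} = 0  so sig = (2; —)
  P={2,4}:  v_{2} + v_{4} = 0  so sig = (2; —)
  P={1,3}:  v_{1} + v_{3} = v_{4}  so sig = (2; 1)
  P={2,3}:  v_{2} + v_{3} = v_{5}  so sig = (2; 1)
  P={2,6}:  v_{2} + v_{6} = v_{3}  so sig = (2; 1)
  P={3,4}:  v_{3} + v_{4} = v_{6}  so sig = (2; 1)
  P={4,5}:  v_{4} + v_{5} = v_{3}  so sig = (2; 1)
  P={1,6}:  v_{1} + v_{6} = 2·v_{4}  so sig = (2; 2)
  P={5,6}:  v_{5} + v_{6} = 2·v_{3}  so sig = (2; 2)

Hence PRS(X_Σ) =
[(2; —), (2; —), (2; 1), (2; 1), (2; 1), (2; 1), (2; 1), (2; 2), (2; 2)]


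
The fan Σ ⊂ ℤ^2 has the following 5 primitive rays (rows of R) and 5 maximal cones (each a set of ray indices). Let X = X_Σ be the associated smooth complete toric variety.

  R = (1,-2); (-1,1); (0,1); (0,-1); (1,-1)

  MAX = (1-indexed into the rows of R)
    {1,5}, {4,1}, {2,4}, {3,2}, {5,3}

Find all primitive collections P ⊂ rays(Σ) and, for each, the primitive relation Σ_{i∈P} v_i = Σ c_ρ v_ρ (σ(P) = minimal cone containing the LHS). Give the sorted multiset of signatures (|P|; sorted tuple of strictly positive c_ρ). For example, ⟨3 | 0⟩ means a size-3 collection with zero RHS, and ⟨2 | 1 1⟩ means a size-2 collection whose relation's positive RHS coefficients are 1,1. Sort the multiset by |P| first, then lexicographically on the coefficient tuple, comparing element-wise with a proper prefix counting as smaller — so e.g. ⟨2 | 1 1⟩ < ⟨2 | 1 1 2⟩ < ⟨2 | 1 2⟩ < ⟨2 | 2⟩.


Primitive collections (5):

  P = {2,5}:  v_{2} + v_{5} = 0  ⇒ sig = ⟨2 | 0⟩
  P = {3,4}:  v_{3} + v_{4} = 0  ⇒ sig = ⟨2 | 0⟩
  P = {1,2}:  v_{1} + v_{2} = v_{4}  ⇒ sig = ⟨2 | 1⟩
  P = {1,3}:  v_{1} + v_{3} = v_{5}  ⇒ sig = ⟨2 | 1⟩
  P = {4,5}:  v_{4} + v_{5} = v_{1}  ⇒ sig = ⟨2 | 1⟩

Signatures (|P|; sorted positive RHS coefficients), sorted:
[⟨2 | 0⟩, ⟨2 | 0⟩, ⟨2 | 1⟩, ⟨2 | 1⟩, ⟨2 | 1⟩]


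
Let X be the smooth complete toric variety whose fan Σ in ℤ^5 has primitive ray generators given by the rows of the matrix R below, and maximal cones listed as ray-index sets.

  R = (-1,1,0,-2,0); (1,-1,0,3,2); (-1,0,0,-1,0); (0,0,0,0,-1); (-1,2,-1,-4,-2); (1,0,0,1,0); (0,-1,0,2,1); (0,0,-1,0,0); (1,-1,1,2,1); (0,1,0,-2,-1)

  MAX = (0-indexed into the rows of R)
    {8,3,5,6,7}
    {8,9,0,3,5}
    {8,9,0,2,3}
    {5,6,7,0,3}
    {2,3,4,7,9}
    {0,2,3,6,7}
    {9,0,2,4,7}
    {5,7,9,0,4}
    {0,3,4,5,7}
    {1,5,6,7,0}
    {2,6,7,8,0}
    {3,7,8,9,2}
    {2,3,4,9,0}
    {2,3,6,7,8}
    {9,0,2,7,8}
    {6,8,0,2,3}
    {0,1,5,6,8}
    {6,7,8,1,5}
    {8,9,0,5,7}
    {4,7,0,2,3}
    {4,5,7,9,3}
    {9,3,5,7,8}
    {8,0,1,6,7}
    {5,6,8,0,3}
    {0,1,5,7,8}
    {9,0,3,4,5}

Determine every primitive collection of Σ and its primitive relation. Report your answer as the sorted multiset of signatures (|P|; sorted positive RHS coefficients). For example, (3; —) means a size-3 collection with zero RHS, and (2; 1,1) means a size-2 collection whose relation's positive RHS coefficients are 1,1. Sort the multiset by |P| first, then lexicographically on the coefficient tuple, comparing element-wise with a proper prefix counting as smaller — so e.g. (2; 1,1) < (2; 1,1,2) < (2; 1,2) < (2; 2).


11 minimal non-faces of Δ(Σ) (on 10 rays):

  P={2,5}:  v_{2} + v_{5} = 0  ⇒ sig = (2; —)
  P={6,9}:  v_{6} + v_{9} = 0  ⇒ sig = (2; —)
  P={4,8}:  v_{4} + v_{8} = v_{9}  ⇒ sig = (2; 1)
  P={1,3}:  v_{1} + v_{3} = v_{5} + v_{6}  ⇒ sig = (2; 1,1)
  P={1,4}:  v_{1} + v_{4} = v_{0} + v_{5} + v_{7}  ⇒ sig = (2; 1,1,1)
  P={4,6}:  v_{4} + v_{6} = v_{0} + v_{3} + v_{7}  ⇒ sig = (2; 1,1,1)
  P={1,2}:  v_{1} + v_{2} = v_{0} + v_{6} + v_{7} + v_{8}  ⇒ sig = (2; 1,1,1,1)
  P={1,9}:  v_{1} + v_{9} = v_{0} + v_{5} + v_{7} + v_{8}  ⇒ sig = (2; 1,1,1,1)
  P={0,3,7,8}:  v_{0} + v_{3} + v_{7} + v_{8} = 0  ⇒ sig = (4; —)
  P={0,3,7,9}:  v_{0} + v_{3} + v_{7} + v_{9} = v_{4}  ⇒ sig = (4; 1)
  P={0,5,6,7,8}:  v_{0} + v_{5} + v_{6} + v_{7} + v_{8} = v_{1}  ⇒ sig = (5; 1)

Sorted signature multiset PRS(X):
    |P|=2: 8 collections, coeffs (), (), (1), (1,1), (1,1,1), (1,1,1), (1,1,1,1), (1,1,1,1)
    |P|=4: 2 collections, coeffs (), (1)
    |P|=5: 1 collection, coeffs (1)


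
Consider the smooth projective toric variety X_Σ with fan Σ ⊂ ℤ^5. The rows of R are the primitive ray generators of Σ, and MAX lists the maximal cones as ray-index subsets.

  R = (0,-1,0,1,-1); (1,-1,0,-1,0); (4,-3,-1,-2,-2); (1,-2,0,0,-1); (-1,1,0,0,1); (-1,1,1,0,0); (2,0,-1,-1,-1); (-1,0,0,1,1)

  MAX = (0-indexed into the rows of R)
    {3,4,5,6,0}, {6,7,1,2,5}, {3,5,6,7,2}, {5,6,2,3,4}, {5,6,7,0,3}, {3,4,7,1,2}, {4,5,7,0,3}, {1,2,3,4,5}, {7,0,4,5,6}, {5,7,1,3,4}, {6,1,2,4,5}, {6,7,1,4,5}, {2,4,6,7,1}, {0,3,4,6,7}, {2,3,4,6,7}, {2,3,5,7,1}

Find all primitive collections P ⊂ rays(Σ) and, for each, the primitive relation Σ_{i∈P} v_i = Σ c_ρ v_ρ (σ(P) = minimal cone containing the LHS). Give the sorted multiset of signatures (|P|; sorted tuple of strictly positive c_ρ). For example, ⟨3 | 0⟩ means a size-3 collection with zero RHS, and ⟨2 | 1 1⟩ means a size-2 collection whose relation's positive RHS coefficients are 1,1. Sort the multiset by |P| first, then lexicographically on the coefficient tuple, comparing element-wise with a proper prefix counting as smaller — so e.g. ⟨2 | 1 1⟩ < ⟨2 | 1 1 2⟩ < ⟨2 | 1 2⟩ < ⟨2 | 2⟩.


5 minimal non-faces of Δ(Σ) (on 8 rays):

  P={0,1}:  v_{0} + v_{1} = v_{3} — sig = ⟨2 | 1⟩
  P={0,2}:  v_{0} + v_{2} = 2·v_{3} + v_{6} — sig = ⟨2 | 1 2⟩
  P={1,3,6}:  v_{1} + v_{3} + v_{6} = v_{2} — sig = ⟨3 | 1⟩
  P={2,4,5,7}:  v_{2} + v_{4} + v_{5} + v_{7} = v_{1} — sig = ⟨4 | 1⟩
  P={3,4,5,6,7}:  v_{3} + v_{4} + v_{5} + v_{6} + v_{7} = 0 — sig = ⟨5 | 0⟩

Sorted signature multiset PRS(X):
    |P|=2: 2 collections, coeffs (1), (1,2)
    |P|=3: 1 collection, coeffs (1)
    |P|=4: 1 collection, coeffs (1)
    |P|=5: 1 collection, coeffs ()


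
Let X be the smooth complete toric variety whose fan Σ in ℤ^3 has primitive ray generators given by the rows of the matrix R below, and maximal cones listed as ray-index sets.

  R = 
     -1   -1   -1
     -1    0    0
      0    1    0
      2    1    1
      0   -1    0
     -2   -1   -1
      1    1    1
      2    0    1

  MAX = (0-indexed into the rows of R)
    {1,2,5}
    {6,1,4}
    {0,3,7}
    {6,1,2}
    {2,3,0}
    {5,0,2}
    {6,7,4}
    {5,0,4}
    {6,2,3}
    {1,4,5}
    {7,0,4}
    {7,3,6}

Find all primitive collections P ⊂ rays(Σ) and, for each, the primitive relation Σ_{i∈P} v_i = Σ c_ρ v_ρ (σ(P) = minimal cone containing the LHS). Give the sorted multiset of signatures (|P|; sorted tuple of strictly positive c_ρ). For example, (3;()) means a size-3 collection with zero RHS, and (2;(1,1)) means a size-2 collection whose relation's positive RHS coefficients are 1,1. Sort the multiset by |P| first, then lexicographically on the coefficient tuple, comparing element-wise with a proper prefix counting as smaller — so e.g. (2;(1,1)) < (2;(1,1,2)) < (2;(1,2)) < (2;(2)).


The 10 primitive collections of Σ (r=8, n=3):

  {0,6}:  v_{0} + v_{6} = 0 — sig = (2;())
  {2,4}:  v_{2} + v_{4} = 0 — sig = (2;())
  {3,5}:  v_{3} + v_{5} = 0 — sig = (2;())
  {0,1}:  v_{0} + v_{1} = v_{5} — sig = (2;(1))
  {1,3}:  v_{1} + v_{3} = v_{6} — sig = (2;(1))
  {2,7}:  v_{2} + v_{7} = v_{3} — sig = (2;(1))
  {3,4}:  v_{3} + v_{4} = v_{7} — sig = (2;(1))
  {5,6}:  v_{5} + v_{6} = v_{1} — sig = (2;(1))
  {5,7}:  v_{5} + v_{7} = v_{4} — sig = (2;(1))
  {1,7}:  v_{1} + v_{7} = v_{4} + v_{6} — sig = (2;(1,1))

Signatures (|P|; sorted positive RHS coefficients), sorted:
    |P|=2: 10 collections, coeffs (), (), (), (1), (1), (1), (1), (1), (1), (1,1)
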